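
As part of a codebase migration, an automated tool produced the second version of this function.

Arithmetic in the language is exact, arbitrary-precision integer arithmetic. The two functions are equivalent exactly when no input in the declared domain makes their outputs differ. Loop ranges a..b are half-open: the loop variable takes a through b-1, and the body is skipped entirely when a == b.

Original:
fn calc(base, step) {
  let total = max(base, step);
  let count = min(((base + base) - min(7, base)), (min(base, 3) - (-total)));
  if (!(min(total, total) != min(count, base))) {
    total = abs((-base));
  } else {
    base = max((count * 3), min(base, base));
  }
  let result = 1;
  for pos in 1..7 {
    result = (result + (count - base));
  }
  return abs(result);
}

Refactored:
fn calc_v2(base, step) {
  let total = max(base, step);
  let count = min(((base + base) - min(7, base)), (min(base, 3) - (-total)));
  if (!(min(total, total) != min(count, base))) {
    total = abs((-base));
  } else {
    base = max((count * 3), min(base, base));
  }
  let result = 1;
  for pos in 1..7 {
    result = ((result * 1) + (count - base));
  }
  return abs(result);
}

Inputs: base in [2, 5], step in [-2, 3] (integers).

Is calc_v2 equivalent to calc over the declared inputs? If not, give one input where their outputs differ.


The two versions differ — the changes include constant usage differs, and arithmetic usage differs.
As a probe, take base=5, step=-1: calc runs total := 5 | count := 5 | (!(min(total, total) != min(count, base))): true | total := 5 | result := 1 | iter pos=1: | result := 1 | iter pos=2: | result := 1 | iter pos=3: | result := 1 | iter pos=4: | result := 1 | iter pos=5: | result := 1 | iter pos=6: | result := 1 | result 1; calc_v2 runs total := 5 | count := 5 | (!(min(total, total) != min(count, base))): true | total := 5 | result := 1 | iter pos=1: | result := 1 | iter pos=2: | result := 1 | iter pos=3: | result := 1 | iter pos=4: | result := 1 | iter pos=5: | result := 1 | iter pos=6: | result := 1 | result 1; both end at 1.
An exhaustive pass over the 24 declared inputs shows identical outputs.
verdict: equivalent


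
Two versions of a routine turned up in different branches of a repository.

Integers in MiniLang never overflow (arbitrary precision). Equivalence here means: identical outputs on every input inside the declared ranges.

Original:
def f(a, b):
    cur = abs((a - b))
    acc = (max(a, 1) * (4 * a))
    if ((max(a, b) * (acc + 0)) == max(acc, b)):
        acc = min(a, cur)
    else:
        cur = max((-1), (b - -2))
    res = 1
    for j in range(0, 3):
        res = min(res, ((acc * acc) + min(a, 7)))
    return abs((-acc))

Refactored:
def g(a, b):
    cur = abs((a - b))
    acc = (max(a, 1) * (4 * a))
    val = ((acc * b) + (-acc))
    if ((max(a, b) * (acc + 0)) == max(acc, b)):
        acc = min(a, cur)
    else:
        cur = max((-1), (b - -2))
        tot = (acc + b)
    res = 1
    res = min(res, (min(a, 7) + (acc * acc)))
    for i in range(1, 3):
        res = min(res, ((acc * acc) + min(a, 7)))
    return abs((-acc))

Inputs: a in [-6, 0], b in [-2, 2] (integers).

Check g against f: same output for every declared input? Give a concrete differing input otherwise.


Comparing the listings, the differences include: local variable names differ; also loop structure differs; also statement counts differ; also min/max/abs usage differs; also constant usage differs; also arithmetic usage differs.
One worked example (a=-2, b=2) — f: cur=4, then acc=-8, then ((max(a, b) * (acc + 0)) == max(acc, b)) is false, then cur=4, then res=1, then (j=0), then res=1, then (j=1), then res=1, then (j=2), then res=1, then returns 8; g: cur=4, then acc=-8, then val=-8, then ((max(a, b) * (acc + 0)) == max(acc, b)) is false, then cur=4, then tot=-6, then res=1, then res=1, then (i=1), then res=1, then (i=2), then res=1, then returns 8; agreement on 8.
Sweeping the whole domain (35 inputs) finds no disagreement.
verdict: equivalent


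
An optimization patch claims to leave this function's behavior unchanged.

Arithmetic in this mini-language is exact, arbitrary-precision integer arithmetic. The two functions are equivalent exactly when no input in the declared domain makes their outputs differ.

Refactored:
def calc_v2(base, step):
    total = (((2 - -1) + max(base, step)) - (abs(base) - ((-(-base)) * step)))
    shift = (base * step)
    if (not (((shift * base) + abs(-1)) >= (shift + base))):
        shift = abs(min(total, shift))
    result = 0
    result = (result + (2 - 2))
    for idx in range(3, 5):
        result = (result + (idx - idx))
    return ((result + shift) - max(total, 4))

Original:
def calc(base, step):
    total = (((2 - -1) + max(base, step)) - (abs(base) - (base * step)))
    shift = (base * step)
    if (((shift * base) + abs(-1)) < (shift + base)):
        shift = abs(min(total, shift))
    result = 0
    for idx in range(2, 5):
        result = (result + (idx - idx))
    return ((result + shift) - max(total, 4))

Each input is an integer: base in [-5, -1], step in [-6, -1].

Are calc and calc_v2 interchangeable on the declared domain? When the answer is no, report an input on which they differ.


The two versions differ — the changes include loop structure differs; comparison usage differs; boolean connective usage differs; arithmetic usage differs; statement counts differ; constant usage differs.
One worked example (base=-5, step=-3) — calc: total=10, then shift=15, then (((shift * base) + abs(-1)) < (shift + base)) is true, then shift=10, then result=0, then (idx=2), then result=0, then (idx=3), then result=0, then (idx=4), then result=0, then returns 0; calc_v2: total=10, then shift=15, then (not (((shift * base) + abs(-1)) >= (shift + base))) is true, then shift=10, then result=0, then result=0, then (idx=3), then result=0, then (idx=4), then result=0, then returns 0; agreement on 0.
An exhaustive pass over the 30 declared inputs shows identical outputs.
verdict: equivalent


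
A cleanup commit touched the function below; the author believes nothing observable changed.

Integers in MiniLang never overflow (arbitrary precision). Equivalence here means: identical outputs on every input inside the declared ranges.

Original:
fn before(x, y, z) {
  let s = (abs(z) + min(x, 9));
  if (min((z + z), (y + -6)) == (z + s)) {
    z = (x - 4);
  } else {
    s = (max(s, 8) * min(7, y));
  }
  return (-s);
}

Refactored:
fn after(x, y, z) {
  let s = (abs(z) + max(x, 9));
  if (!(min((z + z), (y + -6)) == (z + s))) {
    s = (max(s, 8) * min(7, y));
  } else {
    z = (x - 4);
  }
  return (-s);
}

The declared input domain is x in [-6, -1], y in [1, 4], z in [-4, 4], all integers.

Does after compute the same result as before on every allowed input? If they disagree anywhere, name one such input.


There is a counterexample at x=-6, y=1, z=-4: -8 on one side, -13 on the other.
before: s becomes -2; next (min((z + z), (y + -6)) == (z + s)) evaluates to false; next s becomes 8; next final value -8
after: s becomes 13; next (!(min((z + z), (y + -6)) == (z + s))) evaluates to true; next s becomes 13; next final value -13
verdict: not equivalent; witness: x=-6, y=1, z=-4


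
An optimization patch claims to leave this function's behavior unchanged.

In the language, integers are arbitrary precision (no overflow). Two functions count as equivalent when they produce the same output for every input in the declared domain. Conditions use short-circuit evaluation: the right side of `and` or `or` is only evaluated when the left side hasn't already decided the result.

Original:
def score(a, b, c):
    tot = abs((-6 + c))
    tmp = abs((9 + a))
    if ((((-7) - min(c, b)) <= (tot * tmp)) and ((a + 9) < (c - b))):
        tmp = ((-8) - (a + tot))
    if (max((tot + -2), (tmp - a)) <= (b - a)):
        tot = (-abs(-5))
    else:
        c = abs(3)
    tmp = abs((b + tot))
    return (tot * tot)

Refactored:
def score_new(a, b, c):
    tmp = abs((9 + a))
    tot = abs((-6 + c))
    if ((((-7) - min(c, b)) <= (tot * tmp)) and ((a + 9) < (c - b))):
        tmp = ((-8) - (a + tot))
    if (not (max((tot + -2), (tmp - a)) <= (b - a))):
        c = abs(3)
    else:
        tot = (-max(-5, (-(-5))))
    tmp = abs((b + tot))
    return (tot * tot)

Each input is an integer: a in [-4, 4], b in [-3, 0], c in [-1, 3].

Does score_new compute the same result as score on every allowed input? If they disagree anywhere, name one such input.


The two versions differ — the changes include boolean connective usage differs; and constant usage differs; and min/max/abs usage differs.
Spot check at a=0, b=-2, c=1 — score: tot := 5 | tmp := 9 | ((((-7) - min(c, b)) <= (tot * tmp)) and ((a + 9) < (c - b))): false | (max((tot + -2), (tmp - a)) <= (b - a)): false | c := 3 | tmp := 3 | result 25. score_new: tmp := 9 | tot := 5 | ((((-7) - min(c, b)) <= (tot * tmp)) and ((a + 9) < (c - b))): false | (not (max((tot + -2), (tmp - a)) <= (b - a))): true | c := 3 | tmp := 3 | result 25. Both give 25.
An exhaustive pass over the 180 declared inputs shows identical outputs.
verdict: equivalent


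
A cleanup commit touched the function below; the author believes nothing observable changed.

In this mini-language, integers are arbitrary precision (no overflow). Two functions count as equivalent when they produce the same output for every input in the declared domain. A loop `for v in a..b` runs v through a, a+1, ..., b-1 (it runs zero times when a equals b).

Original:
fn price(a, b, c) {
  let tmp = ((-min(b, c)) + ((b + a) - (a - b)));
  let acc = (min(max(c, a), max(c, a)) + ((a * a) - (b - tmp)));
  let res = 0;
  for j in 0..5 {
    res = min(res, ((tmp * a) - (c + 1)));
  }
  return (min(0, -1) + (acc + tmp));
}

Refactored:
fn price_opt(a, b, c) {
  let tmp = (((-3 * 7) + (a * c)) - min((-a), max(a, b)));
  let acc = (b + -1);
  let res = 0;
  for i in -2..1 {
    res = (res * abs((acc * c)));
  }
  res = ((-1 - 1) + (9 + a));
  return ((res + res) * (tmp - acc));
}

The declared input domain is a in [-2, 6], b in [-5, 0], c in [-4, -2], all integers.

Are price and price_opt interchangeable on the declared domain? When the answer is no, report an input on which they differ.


Run the pair on a=-2, b=-5, c=-4.
price: tmp=-5, then acc=2, then res=0, then (j=0), then res=0, then (j=1), then res=0, then (j=2), then res=0, then (j=3), then res=0, then (j=4), then res=0, then returns -4
price_opt: tmp=-11, then acc=-6, then res=0, then (i=-2), then res=0, then (i=-1), then res=0, then (i=0), then res=0, then res=5, then returns -50
-4 against -50: the behavior changed.
verdict: not equivalent; witness: a=-2, b=-5, c=-4


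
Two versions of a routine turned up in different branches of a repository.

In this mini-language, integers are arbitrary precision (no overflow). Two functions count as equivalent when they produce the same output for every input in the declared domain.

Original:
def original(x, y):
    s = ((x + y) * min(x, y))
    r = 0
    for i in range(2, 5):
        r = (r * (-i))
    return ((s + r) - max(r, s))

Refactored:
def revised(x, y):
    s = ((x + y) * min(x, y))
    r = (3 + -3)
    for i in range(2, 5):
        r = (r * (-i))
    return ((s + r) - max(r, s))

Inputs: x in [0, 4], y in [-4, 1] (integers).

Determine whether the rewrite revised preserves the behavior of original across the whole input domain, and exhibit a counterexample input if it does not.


This is a faithful refactor — arithmetic usage differs, constant usage differs, but the computed results match everywhere.
As a probe, take x=1, y=-3: original runs s = 6; r = 0; [i=2]; r = 0; [i=3]; r = 0; [i=4]; r = 0; return 0; revised runs s = 6; r = 0; [i=2]; r = 0; [i=3]; r = 0; [i=4]; r = 0; return 0; both end at 0.
Across all 30 domain points the two functions coincide.
verdict: equivalent


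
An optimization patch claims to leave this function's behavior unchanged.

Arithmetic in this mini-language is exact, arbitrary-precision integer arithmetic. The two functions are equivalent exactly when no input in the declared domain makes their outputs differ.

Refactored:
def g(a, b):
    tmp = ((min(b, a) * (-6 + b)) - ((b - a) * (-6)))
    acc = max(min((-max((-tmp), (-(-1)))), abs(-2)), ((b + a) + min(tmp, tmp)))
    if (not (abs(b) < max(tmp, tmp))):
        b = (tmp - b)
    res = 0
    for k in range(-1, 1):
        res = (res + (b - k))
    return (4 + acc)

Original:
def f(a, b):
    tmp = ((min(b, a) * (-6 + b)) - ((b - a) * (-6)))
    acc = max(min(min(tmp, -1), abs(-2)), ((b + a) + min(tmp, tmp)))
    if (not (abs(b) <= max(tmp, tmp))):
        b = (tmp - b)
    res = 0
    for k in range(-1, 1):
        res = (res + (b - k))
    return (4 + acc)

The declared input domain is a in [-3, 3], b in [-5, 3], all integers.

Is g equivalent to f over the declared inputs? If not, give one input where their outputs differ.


The edit looks behavioral (`(abs(b) <= max(tmp, tmp))` became `(abs(b) < max(tmp, tmp))`), but over these ranges it never changes the outcome.
As a probe, take a=0, b=3: f runs tmp = 18; acc = 21; (not (abs(b) <= max(tmp, tmp))) -> false; res = 0; [k=-1]; res = 4; [k=0]; res = 7; return 25; g runs tmp = 18; acc = 21; (not (abs(b) < max(tmp, tmp))) -> false; res = 0; [k=-1]; res = 4; [k=0]; res = 7; return 25; both end at 25.
Every one of the 63 inputs gives matching results.
verdict: equivalent


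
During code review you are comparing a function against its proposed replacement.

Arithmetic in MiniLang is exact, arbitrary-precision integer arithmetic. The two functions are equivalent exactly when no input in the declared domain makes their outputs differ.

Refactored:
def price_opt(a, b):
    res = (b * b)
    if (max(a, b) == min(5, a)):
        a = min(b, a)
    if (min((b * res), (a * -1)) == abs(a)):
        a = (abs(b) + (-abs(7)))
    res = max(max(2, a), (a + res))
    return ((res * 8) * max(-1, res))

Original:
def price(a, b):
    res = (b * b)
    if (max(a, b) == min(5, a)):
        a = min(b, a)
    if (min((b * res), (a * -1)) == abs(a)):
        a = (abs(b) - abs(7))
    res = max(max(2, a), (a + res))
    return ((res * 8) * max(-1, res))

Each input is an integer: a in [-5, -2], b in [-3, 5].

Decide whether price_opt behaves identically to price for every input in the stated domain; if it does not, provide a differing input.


Equivalent — the differences include arithmetic usage differs, yet no declared input distinguishes the two.
Spot check at a=-5, b=2 — price: res becomes 4; next (max(a, b) == min(5, a)) evaluates to false; next (min((b * res), (a * -1)) == abs(a)) evaluates to true; next a becomes -5; next res becomes 2; next final value 32. price_opt: res becomes 4; next (max(a, b) == min(5, a)) evaluates to false; next (min((b * res), (a * -1)) == abs(a)) evaluates to true; next a becomes -5; next res becomes 2; next final value 32. Both give 32.
Across all 36 domain points the two functions coincide.
verdict: equivalent


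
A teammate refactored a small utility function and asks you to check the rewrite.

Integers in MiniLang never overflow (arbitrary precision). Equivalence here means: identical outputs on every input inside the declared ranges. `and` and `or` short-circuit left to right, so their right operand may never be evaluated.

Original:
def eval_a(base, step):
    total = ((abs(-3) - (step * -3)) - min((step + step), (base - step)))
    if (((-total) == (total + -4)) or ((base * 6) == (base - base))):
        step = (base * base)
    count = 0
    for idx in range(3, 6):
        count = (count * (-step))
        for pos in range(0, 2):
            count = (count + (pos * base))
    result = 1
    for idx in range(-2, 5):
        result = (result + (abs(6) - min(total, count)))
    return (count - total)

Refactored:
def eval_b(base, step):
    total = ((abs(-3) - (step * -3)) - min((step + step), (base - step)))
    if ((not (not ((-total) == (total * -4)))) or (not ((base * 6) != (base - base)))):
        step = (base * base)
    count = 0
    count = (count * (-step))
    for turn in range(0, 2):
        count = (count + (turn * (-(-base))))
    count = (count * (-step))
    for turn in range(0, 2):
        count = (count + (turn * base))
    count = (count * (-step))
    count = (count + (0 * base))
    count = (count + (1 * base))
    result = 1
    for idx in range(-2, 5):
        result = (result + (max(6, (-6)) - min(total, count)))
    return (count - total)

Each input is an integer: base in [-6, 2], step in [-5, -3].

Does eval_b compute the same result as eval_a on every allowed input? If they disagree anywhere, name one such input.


Run the pair on base=-6, step=-3.
eval_a: total := 0 | (((-total) == (total + -4)) or ((base * 6) == (base - base))): false | count := 0 | iter idx=3: | count := 0 | iter pos=0: | count := 0 | iter pos=1: | count := -6 | iter idx=4: | count := -18 | iter pos=0: | count := -18 | iter pos=1: | count := -24 | iter idx=5: | count := -72 | iter pos=0: | count := -72 | iter pos=1: | count := -78 | result := 1 | iter idx=-2: | result := 85 | iter idx=-1: | result := 169 | iter idx=0: | result := 253 | iter idx=1: | result := 337 | iter idx=2: | result := 421 | iter idx=3: | result := 505 | iter idx=4: | result := 589 | result -78
eval_b: total := 0 | ((not (not ((-total) == (total * -4)))) or (not ((base * 6) != (base - base)))): true | step := 36 | count := 0 | count := 0 | iter turn=0: | count := 0 | iter turn=1: | count := -6 | count := 216 | iter turn=0: | count := 216 | iter turn=1: | count := 210 | count := -7560 | count := -7560 | count := -7566 | result := 1 | iter idx=-2: | result := 7573 | iter idx=-1: | result := 15145 | iter idx=0: | result := 22717 | iter idx=1: | result := 30289 | iter idx=2: | result := 37861 | iter idx=3: | result := 45433 | iter idx=4: | result := 53005 | result -7566
-78 != -7566, so the rewrite changes behavior.
verdict: not equivalent; witness: base=-6, step=-3


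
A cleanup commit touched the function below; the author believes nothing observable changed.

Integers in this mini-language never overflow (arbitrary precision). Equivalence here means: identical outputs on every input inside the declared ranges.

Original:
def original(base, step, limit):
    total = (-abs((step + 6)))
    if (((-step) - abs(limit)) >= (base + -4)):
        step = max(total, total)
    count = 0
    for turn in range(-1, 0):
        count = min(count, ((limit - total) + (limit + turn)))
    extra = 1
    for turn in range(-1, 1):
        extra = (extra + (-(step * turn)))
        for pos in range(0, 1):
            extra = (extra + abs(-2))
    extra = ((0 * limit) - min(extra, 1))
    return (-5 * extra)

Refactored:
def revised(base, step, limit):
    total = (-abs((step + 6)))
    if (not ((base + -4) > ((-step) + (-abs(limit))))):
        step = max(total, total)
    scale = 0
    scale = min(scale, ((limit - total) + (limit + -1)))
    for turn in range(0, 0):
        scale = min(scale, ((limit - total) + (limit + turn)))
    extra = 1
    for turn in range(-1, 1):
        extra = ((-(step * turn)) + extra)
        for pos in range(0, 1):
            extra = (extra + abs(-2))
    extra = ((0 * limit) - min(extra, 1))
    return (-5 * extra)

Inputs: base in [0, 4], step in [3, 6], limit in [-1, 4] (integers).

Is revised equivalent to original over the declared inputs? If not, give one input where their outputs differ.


Differences: statement counts differ; loop structure differs; local variable names differ; boolean connective usage differs; constant usage differs; min/max/abs usage differs; comparison usage differs; arithmetic usage differs — yet all 120 inputs agree.
verdict: equivalent


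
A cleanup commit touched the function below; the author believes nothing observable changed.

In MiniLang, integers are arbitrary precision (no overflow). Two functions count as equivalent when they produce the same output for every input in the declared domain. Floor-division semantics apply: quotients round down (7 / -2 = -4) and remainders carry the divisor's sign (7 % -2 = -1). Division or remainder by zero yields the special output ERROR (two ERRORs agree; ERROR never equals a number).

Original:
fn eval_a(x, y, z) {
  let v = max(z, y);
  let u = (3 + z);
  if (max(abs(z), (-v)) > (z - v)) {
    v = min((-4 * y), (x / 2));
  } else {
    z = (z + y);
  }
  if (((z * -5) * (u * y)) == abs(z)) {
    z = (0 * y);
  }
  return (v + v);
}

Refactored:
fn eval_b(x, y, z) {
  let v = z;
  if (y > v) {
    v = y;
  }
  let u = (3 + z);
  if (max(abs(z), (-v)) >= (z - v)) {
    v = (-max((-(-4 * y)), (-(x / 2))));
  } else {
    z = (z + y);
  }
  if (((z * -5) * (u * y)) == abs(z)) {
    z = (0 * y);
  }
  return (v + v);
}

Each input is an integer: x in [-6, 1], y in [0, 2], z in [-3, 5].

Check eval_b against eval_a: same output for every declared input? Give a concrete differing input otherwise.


x=-6, y=0, z=0 yields 0 from eval_a but -6 from eval_b.
verdict: not equivalent; witness: x=-6, y=0, z=0


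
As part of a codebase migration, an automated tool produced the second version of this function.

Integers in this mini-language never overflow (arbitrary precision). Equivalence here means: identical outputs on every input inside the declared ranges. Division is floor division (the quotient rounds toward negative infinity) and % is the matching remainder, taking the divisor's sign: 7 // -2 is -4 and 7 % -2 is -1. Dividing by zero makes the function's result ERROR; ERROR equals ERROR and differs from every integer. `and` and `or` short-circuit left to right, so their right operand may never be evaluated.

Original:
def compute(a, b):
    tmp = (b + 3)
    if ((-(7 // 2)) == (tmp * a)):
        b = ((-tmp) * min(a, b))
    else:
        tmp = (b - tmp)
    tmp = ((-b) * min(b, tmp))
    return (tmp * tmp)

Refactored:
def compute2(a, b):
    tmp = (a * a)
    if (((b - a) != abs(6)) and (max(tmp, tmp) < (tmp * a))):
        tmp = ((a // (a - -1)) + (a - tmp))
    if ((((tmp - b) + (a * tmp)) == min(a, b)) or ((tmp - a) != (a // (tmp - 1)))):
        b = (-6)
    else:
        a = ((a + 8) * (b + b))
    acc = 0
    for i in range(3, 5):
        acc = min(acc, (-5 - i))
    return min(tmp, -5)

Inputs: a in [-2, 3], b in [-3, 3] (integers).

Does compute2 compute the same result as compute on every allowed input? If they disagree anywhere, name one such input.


Not equivalent: a=-2, b=-3 separates them (81 vs -5).
compute: tmp := 0 | ((-(7 // 2)) == (tmp * a)): false | tmp := -3 | tmp := -9 | result 81
compute2: tmp := 4 | (((b - a) != abs(6)) and (max(tmp, tmp) < (tmp * a))): false | ((((tmp - b) + (a * tmp)) == min(a, b)) or ((tmp - a) != (a // (tmp - 1)))): true | b := -6 | acc := 0 | iter i=3: | acc := -8 | iter i=4: | acc := -9 | result -5
verdict: not equivalent; witness: a=-2, b=-3


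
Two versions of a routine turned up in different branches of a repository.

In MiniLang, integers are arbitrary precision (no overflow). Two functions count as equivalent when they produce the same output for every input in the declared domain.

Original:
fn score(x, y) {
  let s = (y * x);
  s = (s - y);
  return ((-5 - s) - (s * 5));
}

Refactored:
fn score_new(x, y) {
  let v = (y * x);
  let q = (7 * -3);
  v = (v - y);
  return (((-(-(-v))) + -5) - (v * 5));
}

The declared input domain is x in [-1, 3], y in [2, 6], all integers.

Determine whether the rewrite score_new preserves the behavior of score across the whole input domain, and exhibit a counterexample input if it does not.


Although local variable names differ; statement counts differ; arithmetic usage differs; constant usage differs, 25/25 inputs agree.
verdict: equivalent


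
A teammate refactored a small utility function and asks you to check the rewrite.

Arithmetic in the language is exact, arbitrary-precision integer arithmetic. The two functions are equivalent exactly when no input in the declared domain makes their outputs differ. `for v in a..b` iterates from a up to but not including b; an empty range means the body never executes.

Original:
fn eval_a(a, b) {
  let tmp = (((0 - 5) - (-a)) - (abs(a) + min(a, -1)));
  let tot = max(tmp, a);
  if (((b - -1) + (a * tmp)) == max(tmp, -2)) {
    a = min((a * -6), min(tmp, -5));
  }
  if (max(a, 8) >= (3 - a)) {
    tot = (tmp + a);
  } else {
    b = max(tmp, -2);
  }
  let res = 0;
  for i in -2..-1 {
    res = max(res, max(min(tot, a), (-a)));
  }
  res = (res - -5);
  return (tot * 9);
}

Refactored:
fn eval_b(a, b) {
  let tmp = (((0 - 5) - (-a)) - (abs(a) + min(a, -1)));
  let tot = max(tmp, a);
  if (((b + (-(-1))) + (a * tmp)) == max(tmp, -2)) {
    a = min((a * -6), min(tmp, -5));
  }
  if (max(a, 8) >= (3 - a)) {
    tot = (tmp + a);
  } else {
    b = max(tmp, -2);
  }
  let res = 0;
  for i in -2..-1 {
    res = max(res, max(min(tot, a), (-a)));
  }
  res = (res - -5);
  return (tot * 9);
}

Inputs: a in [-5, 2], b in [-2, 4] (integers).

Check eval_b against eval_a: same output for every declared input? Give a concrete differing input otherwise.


Comparing the listings, the differences include: arithmetic usage differs.
Tracing a=0, b=0: eval_a: tmp becomes -4; next tot becomes 0; next (((b - -1) + (a * tmp)) == max(tmp, -2)) evaluates to false; next (max(a, 8) >= (3 - a)) evaluates to true; next tot becomes -4; next res becomes 0; next at i=-2:; next res becomes 0; next res becomes 5; next final value -36 | eval_b: tmp becomes -4; next tot becomes 0; next (((b + (-(-1))) + (a * tmp)) == max(tmp, -2)) evaluates to false; next (max(a, 8) >= (3 - a)) evaluates to true; next tot becomes -4; next res becomes 0; next at i=-2:; next res becomes 0; next res becomes 5; next final value -36 — matching result -36.
Across all 56 domain points the two functions coincide.
verdict: equivalent


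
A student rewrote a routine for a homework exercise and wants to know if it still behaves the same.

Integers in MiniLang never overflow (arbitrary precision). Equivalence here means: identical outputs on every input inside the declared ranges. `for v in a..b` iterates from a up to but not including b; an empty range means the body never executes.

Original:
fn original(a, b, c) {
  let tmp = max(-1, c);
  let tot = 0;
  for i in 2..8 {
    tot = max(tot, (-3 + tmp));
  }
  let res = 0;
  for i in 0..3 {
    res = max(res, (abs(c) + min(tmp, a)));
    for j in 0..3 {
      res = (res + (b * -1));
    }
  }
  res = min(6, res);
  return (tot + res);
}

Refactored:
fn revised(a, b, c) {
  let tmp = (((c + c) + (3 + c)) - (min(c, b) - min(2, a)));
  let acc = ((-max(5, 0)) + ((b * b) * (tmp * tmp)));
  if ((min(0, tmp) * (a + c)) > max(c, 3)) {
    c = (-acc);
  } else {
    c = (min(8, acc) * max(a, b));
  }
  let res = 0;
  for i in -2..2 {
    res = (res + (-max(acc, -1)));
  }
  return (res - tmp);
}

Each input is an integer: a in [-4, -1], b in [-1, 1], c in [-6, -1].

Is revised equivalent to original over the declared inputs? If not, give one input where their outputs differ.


Not equivalent: a=-4, b=-1, c=-6 separates them (6 vs -643).
original: tmp = -1; tot = 0; [i=2]; tot = 0; [i=3]; tot = 0; [i=4]; tot = 0; [i=5]; tot = 0; [i=6]; tot = 0; [i=7]; tot = 0; res = 0; [i=0]; res = 2; [j=0]; res = 3; [j=1]; res = 4; [j=2]; res = 5; [i=1]; res = 5; [j=0]; res = 6; [j=1]; res = 7; [j=2]; res = 8; [i=2]; res = 8; [j=0]; res = 9; [j=1]; res = 10; [j=2]; res = 11; res = 6; return 6
revised: tmp = -13; acc = 164; ((min(0, tmp) * (a + c)) > max(c, 3)) -> true; c = -164; res = 0; [i=-2]; res = -164; [i=-1]; res = -328; [i=0]; res = -492; [i=1]; res = -656; return -643
verdict: not equivalent; witness: a=-4, b=-1, c=-6


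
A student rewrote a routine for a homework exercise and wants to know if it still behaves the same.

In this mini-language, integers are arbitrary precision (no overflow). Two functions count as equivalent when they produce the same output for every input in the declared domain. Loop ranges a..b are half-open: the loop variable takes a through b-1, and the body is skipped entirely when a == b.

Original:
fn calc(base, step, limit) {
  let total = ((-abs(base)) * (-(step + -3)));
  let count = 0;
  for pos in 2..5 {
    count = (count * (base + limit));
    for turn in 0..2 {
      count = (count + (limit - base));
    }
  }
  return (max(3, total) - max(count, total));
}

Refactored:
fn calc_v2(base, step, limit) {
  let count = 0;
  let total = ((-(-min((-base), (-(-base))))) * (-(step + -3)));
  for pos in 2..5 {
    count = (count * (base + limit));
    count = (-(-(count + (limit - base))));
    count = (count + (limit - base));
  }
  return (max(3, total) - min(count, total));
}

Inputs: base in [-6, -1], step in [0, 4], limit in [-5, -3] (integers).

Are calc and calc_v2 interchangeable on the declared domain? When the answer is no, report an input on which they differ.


There is a counterexample at base=-6, step=0, limit=-5: -219 on one side, 21 on the other.
calc: total=-18, then count=0, then (pos=2), then count=0, then (turn=0), then count=1, then (turn=1), then count=2, then (pos=3), then count=-22, then (turn=0), then count=-21, then (turn=1), then count=-20, then (pos=4), then count=220, then (turn=0), then count=221, then (turn=1), then count=222, then returns -219
calc_v2: count=0, then total=-18, then (pos=2), then count=0, then count=1, then count=2, then (pos=3), then count=-22, then count=-21, then count=-20, then (pos=4), then count=220, then count=221, then count=222, then returns 21
verdict: not equivalent; witness: base=-6, step=0, limit=-5


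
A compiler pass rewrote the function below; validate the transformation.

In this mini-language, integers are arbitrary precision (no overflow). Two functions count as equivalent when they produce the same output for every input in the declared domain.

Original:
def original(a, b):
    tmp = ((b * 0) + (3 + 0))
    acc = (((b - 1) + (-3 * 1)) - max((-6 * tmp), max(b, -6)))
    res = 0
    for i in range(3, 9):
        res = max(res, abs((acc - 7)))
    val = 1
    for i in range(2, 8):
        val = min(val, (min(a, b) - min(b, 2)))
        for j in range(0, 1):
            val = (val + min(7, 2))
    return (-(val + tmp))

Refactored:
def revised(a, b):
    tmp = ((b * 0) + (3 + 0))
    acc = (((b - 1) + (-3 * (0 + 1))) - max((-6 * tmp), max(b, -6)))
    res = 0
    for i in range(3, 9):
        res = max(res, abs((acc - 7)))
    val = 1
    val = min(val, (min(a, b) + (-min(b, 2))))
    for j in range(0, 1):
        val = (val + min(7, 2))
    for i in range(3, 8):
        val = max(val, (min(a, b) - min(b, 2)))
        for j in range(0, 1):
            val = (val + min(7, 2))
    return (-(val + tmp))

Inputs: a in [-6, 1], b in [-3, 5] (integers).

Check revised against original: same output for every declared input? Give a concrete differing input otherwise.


The rewrite breaks on a=-6, b=-3, where the results are -2 and -12.
original: tmp=3, then acc=-4, then res=0, then (i=3), then res=11, then (i=4), then res=11, then (i=5), then res=11, then (i=6), then res=11, then (i=7), then res=11, then (i=8), then res=11, then val=1, then (i=2), then val=-3, then (j=0), then val=-1, then (i=3), then val=-3, then (j=0), then val=-1, then (i=4), then val=-3, then (j=0), then val=-1, then (i=5), then val=-3, then (j=0), then val=-1, then (i=6), then val=-3, then (j=0), then val=-1, then (i=7), then val=-3, then (j=0), then val=-1, then returns -2
revised: tmp=3, then acc=-4, then res=0, then (i=3), then res=11, then (i=4), then res=11, then (i=5), then res=11, then (i=6), then res=11, then (i=7), then res=11, then (i=8), then res=11, then val=1, then val=-3, then (j=0), then val=-1, then (i=3), then val=-1, then (j=0), then val=1, then (i=4), then val=1, then (j=0), then val=3, then (i=5), then val=3, then (j=0), then val=5, then (i=6), then val=5, then (j=0), then val=7, then (i=7), then val=7, then (j=0), then val=9, then returns -12
verdict: not equivalent; witness: a=-6, b=-3


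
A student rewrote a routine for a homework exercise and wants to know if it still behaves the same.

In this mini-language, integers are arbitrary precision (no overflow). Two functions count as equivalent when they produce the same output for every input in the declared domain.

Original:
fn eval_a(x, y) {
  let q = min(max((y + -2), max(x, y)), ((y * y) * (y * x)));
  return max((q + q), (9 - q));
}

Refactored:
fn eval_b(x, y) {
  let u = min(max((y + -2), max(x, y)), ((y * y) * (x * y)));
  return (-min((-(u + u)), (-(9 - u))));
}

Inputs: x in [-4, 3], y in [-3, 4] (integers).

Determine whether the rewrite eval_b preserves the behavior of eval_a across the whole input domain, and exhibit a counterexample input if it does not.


Behavior is preserved: although local variable names differ; also min/max/abs usage differs, the outputs never diverge.
One worked example (x=-3, y=3) — eval_a: q becomes -81; next final value 90; eval_b: u becomes -81; next final value 90; agreement on 90.
Sweeping the whole domain (64 inputs) finds no disagreement.
verdict: equivalent


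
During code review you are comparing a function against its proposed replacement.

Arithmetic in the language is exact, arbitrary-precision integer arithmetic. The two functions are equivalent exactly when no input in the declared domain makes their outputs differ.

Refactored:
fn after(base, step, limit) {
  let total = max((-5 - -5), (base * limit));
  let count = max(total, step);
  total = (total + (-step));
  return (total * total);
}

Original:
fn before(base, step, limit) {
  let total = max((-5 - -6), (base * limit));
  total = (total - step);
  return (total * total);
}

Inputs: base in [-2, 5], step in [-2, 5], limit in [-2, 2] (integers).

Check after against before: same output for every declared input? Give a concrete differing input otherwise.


On input base=-2, step=-2, limit=0, before returns 9 while after returns 4.
verdict: not equivalent; witness: base=-2, step=-2, limit=0


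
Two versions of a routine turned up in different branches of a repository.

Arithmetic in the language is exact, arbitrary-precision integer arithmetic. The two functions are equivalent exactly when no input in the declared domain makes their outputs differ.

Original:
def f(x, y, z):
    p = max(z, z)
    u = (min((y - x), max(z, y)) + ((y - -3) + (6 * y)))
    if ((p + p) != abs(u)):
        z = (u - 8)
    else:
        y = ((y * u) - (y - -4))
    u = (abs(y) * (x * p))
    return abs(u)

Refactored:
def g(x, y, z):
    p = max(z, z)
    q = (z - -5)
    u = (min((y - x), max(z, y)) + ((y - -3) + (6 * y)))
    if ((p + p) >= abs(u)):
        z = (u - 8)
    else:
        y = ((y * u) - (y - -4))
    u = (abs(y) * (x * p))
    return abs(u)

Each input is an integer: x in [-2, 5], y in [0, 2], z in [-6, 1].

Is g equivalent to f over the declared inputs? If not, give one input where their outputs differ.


Take x=-2, y=0, z=-6.
f: p := -6 | u := 3 | ((p + p) != abs(u)): true | z := -5 | u := 0 | result 0
g: p := -6 | q := -1 | u := 3 | ((p + p) >= abs(u)): false | y := -4 | u := 48 | result 48
0 != 48, so the rewrite changes behavior.
verdict: not equivalent; witness: x=-2, y=0, z=-6


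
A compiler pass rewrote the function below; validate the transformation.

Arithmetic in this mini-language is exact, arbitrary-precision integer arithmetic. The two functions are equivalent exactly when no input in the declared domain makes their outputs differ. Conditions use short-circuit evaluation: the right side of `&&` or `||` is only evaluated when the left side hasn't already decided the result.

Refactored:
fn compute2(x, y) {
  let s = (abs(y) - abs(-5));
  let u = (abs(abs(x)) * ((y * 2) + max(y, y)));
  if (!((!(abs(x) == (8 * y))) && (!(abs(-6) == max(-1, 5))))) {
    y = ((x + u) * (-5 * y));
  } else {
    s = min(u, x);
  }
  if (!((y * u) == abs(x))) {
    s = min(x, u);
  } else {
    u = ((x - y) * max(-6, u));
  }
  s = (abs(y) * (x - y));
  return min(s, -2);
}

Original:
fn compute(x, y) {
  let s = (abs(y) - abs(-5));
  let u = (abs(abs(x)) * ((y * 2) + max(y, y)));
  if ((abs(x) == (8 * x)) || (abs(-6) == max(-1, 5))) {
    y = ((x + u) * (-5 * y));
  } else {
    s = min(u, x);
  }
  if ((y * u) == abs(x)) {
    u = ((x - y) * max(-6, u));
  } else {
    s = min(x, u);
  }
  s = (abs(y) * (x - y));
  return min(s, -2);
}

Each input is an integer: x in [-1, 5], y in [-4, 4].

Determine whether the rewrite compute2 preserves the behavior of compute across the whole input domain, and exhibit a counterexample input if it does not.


Consider the input x=0, y=2.
compute: s=-3, then u=0, then ((abs(x) == (8 * x)) || (abs(-6) == max(-1, 5))) is true, then y=0, then ((y * u) == abs(x)) is true, then u=0, then s=0, then returns -2
compute2: s=-3, then u=0, then (!((!(abs(x) == (8 * y))) && (!(abs(-6) == max(-1, 5))))) is false, then s=0, then (!((y * u) == abs(x))) is false, then u=0, then s=-4, then returns -4
-2 and -4 differ, so these are not the same function on this domain.
verdict: not equivalent; witness: x=0, y=2


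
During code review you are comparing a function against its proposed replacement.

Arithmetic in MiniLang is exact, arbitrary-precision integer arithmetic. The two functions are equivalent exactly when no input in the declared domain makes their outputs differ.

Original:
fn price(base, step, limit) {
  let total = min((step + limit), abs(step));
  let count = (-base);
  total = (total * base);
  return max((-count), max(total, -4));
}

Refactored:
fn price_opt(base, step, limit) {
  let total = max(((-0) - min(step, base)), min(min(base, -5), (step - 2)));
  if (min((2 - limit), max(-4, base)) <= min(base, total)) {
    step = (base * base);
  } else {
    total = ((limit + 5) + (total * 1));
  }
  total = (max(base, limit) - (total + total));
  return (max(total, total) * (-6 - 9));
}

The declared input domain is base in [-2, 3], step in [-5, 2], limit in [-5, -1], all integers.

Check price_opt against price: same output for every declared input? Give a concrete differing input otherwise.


At base=-2, step=-5, limit=-5: price gives 20, price_opt gives 180.
verdict: not equivalent; witness: base=-2, step=-5, limit=-5


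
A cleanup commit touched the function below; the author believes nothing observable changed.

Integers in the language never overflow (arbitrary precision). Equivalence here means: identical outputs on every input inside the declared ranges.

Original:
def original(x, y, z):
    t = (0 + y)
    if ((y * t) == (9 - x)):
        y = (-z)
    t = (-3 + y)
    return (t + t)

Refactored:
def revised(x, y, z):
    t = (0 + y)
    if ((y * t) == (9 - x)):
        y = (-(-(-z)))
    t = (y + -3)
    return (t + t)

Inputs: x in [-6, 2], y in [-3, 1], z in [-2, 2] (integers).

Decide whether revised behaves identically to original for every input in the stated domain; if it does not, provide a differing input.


Behavior is preserved: although same computation, different form, the outputs never diverge.
Spot check at x=-4, y=-1, z=2 — original: t=-1, then ((y * t) == (9 - x)) is false, then t=-4, then returns -8. revised: t=-1, then ((y * t) == (9 - x)) is false, then t=-4, then returns -8. Both give -8.
Checked all 225 inputs in the declared domain: the outputs agree on every one.
verdict: equivalent


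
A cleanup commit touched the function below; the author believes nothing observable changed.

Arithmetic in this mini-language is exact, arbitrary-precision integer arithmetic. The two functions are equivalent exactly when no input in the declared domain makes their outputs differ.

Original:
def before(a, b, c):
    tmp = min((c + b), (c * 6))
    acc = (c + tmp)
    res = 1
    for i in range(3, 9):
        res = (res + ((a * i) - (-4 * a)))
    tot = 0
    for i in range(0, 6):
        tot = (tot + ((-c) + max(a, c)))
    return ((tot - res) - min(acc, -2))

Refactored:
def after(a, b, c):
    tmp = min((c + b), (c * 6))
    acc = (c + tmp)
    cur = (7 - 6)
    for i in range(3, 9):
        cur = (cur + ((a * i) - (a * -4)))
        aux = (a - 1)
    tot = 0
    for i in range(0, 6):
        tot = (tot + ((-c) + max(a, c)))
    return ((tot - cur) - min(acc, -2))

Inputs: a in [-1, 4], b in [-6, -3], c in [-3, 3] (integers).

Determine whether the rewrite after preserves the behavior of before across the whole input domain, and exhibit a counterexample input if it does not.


The two versions differ — the changes include constant usage differs, arithmetic usage differs, local variable names differ, statement counts differ.
Spot check at a=0, b=-6, c=3 — before: tmp=-3, then acc=0, then res=1, then (i=3), then res=1, then (i=4), then res=1, then (i=5), then res=1, then (i=6), then res=1, then (i=7), then res=1, then (i=8), then res=1, then tot=0, then (i=0), then tot=0, then (i=1), then tot=0, then (i=2), then tot=0, then (i=3), then tot=0, then (i=4), then tot=0, then (i=5), then tot=0, then returns 1. after: tmp=-3, then acc=0, then cur=1, then (i=3), then cur=1, then aux=-1, then (i=4), then cur=1, then aux=-1, then (i=5), then cur=1, then aux=-1, then (i=6), then cur=1, then aux=-1, then (i=7), then cur=1, then aux=-1, then (i=8), then cur=1, then aux=-1, then tot=0, then (i=0), then tot=0, then (i=1), then tot=0, then (i=2), then tot=0, then (i=3), then tot=0, then (i=4), then tot=0, then (i=5), then tot=0, then returns 1. Both give 1.
Checked all 168 inputs in the declared domain: the outputs agree on every one.
verdict: equivalent
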